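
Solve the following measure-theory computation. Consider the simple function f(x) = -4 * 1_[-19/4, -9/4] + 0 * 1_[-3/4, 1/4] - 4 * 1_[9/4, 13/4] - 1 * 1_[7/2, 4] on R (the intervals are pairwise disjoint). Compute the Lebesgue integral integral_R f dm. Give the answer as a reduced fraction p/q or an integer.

For a simple function f = sum_i c_i * 1_{A_i} with disjoint A_i,
  integral f dm = sum_i c_i * m(A_i).
Lengths of the A_i:
  m(A_1) = -9/4 - (-19/4) = 5/2.
  m(A_2) = 1/4 - (-3/4) = 1.
  m(A_3) = 13/4 - 9/4 = 1.
  m(A_4) = 4 - 7/2 = 1/2.
Contributions c_i * m(A_i):
  (-4) * (5/2) = -10.
  (0) * (1) = 0.
  (-4) * (1) = -4.
  (-1) * (1/2) = -1/2.
Total: -10 + 0 - 4 - 1/2 = -29/2.

-29/2


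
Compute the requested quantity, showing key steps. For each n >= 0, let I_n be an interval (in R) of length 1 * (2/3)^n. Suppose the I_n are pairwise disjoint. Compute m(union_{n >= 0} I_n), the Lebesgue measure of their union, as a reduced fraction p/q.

By countable additivity of the Lebesgue measure on pairwise disjoint measurable sets,
  m(union_{n >= 0} I_n) = sum_{n >= 0} m(I_n) = sum_{n >= 0} a * r^n,
  with a = 1 and r = 2/3.
Since 0 < r = 2/3 < 1, the geometric series converges:
  sum_{n >= 0} a * r^n = a / (1 - r).
  = 1 / (1 - 2/3)
  = 1 / (1/3)
  = 3.

3


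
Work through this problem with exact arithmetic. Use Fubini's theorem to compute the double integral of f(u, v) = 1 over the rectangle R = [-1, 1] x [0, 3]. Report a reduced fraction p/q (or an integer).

f(u, v) is a tensor product of a function of u and a function of v, and both factors are bounded continuous (hence Lebesgue integrable) on the rectangle, so Fubini's theorem applies:
  integral_R f d(m x m) = (integral_a1^b1 1 du) * (integral_a2^b2 1 dv).
Inner integral in u: integral_{-1}^{1} 1 du = (1^1 - (-1)^1)/1
  = 2.
Inner integral in v: integral_{0}^{3} 1 dv = (3^1 - 0^1)/1
  = 3.
Product: (2) * (3) = 6.

6


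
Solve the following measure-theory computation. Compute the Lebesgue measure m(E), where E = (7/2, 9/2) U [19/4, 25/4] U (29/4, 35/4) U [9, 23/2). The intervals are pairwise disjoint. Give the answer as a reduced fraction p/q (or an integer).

For pairwise disjoint intervals, m(union_i I_i) = sum_i m(I_i),
and m is invariant under swapping open/closed endpoints (single points have measure 0).
So m(E) = sum_i (b_i - a_i).
  I_1 has length 9/2 - 7/2 = 1.
  I_2 has length 25/4 - 19/4 = 3/2.
  I_3 has length 35/4 - 29/4 = 3/2.
  I_4 has length 23/2 - 9 = 5/2.
Summing:
  m(E) = 1 + 3/2 + 3/2 + 5/2 = 13/2.

13/2


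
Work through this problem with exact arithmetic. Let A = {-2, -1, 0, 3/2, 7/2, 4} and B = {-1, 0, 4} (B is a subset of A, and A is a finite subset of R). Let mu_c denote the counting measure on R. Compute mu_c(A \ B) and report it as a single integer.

Counting measure assigns mu_c(E) = |E| (number of elements) when E is finite. For B subset A, A \ B is the set of elements of A not in B, so |A \ B| = |A| - |B|.
|A| = 6, |B| = 3, so mu_c(A \ B) = 6 - 3 = 3.

3


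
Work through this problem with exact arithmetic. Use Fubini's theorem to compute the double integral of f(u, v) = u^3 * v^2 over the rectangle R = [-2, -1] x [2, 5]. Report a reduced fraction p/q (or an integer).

f(u, v) is a tensor product of a function of u and a function of v, and both factors are bounded continuous (hence Lebesgue integrable) on the rectangle, so Fubini's theorem applies:
  integral_R f d(m x m) = (integral_a1^b1 u^3 du) * (integral_a2^b2 v^2 dv).
Inner integral in u: integral_{-2}^{-1} u^3 du = ((-1)^4 - (-2)^4)/4
  = -15/4.
Inner integral in v: integral_{2}^{5} v^2 dv = (5^3 - 2^3)/3
  = 39.
Product: (-15/4) * (39) = -585/4.

-585/4


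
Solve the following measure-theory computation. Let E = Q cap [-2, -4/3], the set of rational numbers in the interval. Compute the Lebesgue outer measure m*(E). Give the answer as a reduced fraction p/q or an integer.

The set Q cap [-2, -4/3] is countable (a subset of the countable set Q). Lebesgue outer measure of any countable set is 0: each singleton {q} has m*({q}) = 0, and by countable subadditivity m*(union_k {q_k}) <= sum_k m*({q_k}) = sum_k 0 = 0. The reverse inequality m*(E) >= 0 is automatic. So m*(Q cap [-2, -4/3]) = 0.

0


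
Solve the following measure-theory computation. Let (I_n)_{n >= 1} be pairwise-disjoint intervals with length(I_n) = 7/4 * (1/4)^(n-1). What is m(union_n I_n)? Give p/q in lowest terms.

By countable additivity of the Lebesgue measure on pairwise disjoint measurable sets,
  m(union_{n >= 1} I_n) = sum_{n >= 1} m(I_n) = sum_{n >= 1} a * r^(n-1),
  with a = 7/4 and r = 1/4.
Since 0 < r = 1/4 < 1, the geometric series converges:
  sum_{n >= 1} a * r^(n-1) = a / (1 - r).
  = 7/4 / (1 - 1/4)
  = 7/4 / (3/4)
  = 7/3.

7/3


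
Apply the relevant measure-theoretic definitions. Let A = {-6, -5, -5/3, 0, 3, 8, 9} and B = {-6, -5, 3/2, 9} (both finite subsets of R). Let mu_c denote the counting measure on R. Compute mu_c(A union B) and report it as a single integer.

Counting measure on a finite set equals cardinality. By inclusion-exclusion, |A union B| = |A| + |B| - |A cap B|.
|A| = 7, |B| = 4, |A cap B| = 3.
So mu_c(A union B) = 7 + 4 - 3 = 8.

8


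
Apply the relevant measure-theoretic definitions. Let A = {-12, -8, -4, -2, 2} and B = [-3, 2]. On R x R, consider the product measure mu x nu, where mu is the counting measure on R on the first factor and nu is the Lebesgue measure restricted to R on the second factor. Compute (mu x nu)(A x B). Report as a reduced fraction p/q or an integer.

For a measurable rectangle A x B, the product measure satisfies
  (mu x nu)(A x B) = mu(A) * nu(B).
  mu(A) = 5.
  nu(B) = 5.
  (mu x nu)(A x B) = 5 * 5 = 25.

25


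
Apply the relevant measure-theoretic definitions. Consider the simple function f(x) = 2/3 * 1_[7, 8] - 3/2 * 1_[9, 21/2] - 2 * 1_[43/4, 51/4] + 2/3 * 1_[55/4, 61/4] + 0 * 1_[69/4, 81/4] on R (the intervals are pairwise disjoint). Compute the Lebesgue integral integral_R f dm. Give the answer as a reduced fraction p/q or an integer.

For a simple function f = sum_i c_i * 1_{A_i} with disjoint A_i,
  integral f dm = sum_i c_i * m(A_i).
Lengths of the A_i:
  m(A_1) = 8 - 7 = 1.
  m(A_2) = 21/2 - 9 = 3/2.
  m(A_3) = 51/4 - 43/4 = 2.
  m(A_4) = 61/4 - 55/4 = 3/2.
  m(A_5) = 81/4 - 69/4 = 3.
Contributions c_i * m(A_i):
  (2/3) * (1) = 2/3.
  (-3/2) * (3/2) = -9/4.
  (-2) * (2) = -4.
  (2/3) * (3/2) = 1.
  (0) * (3) = 0.
Total: 2/3 - 9/4 - 4 + 1 + 0 = -55/12.

-55/12


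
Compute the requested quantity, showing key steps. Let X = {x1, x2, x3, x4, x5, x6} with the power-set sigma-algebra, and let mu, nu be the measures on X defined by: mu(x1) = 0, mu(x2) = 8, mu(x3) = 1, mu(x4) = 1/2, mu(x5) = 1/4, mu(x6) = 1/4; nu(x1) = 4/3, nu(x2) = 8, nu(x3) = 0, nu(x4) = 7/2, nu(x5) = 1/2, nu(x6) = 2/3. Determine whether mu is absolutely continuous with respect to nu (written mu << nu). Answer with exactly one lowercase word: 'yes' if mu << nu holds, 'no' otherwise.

mu << nu means: every nu-null measurable set is also mu-null; equivalently, for every atom x, if nu({x}) = 0 then mu({x}) = 0.
Checking each atom:
  x1: nu = 4/3 > 0 -> no constraint.
  x2: nu = 8 > 0 -> no constraint.
  x3: nu = 0, mu = 1 > 0 -> violates mu << nu.
  x4: nu = 7/2 > 0 -> no constraint.
  x5: nu = 1/2 > 0 -> no constraint.
  x6: nu = 2/3 > 0 -> no constraint.
The atom(s) x3 violate the condition (nu = 0 but mu > 0). Therefore mu is NOT absolutely continuous w.r.t. nu.

no


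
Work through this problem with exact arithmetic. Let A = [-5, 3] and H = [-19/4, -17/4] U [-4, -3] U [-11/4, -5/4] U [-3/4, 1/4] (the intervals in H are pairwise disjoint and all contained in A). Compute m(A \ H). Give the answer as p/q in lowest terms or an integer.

The ambient interval has length m(A) = 3 - (-5) = 8.
Since the holes are disjoint and sit inside A, by finite additivity
  m(H) = sum_i (b_i - a_i), and m(A \ H) = m(A) - m(H).
Computing the hole measures:
  m(H_1) = -17/4 - (-19/4) = 1/2.
  m(H_2) = -3 - (-4) = 1.
  m(H_3) = -5/4 - (-11/4) = 3/2.
  m(H_4) = 1/4 - (-3/4) = 1.
Summed: m(H) = 1/2 + 1 + 3/2 + 1 = 4.
So m(A \ H) = 8 - 4 = 4.

4


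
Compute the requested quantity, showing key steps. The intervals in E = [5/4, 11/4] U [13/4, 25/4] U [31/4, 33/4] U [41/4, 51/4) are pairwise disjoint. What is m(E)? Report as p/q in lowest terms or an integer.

For pairwise disjoint intervals, m(union_i I_i) = sum_i m(I_i),
and m is invariant under swapping open/closed endpoints (single points have measure 0).
So m(E) = sum_i (b_i - a_i).
  I_1 has length 11/4 - 5/4 = 3/2.
  I_2 has length 25/4 - 13/4 = 3.
  I_3 has length 33/4 - 31/4 = 1/2.
  I_4 has length 51/4 - 41/4 = 5/2.
Summing:
  m(E) = 3/2 + 3 + 1/2 + 5/2 = 15/2.

15/2


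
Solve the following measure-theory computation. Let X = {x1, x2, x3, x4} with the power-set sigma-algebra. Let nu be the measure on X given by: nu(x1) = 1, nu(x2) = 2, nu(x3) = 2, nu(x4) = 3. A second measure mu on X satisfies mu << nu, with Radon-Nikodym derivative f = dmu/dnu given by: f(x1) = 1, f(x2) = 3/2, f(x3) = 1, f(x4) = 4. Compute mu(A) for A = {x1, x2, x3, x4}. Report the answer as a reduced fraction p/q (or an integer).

By the defining property of the Radon-Nikodym derivative, for every measurable set A,
  mu(A) = integral_A f dnu.
Since nu is a discrete measure concentrated on the atoms of X, the integral over A reduces to the sum
  mu(A) = sum_{x in A} f(x) * nu({x}).
Computing each term:
  x1: f(x1) * nu(x1) = 1 * 1 = 1.
  x2: f(x2) * nu(x2) = 3/2 * 2 = 3.
  x3: f(x3) * nu(x3) = 1 * 2 = 2.
  x4: f(x4) * nu(x4) = 4 * 3 = 12.
Summing: mu(A) = 1 + 3 + 2 + 12 = 18.

18


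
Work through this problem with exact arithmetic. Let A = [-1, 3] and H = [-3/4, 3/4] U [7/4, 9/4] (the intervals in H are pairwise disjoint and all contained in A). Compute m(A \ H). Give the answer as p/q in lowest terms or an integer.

The ambient interval has length m(A) = 3 - (-1) = 4.
Since the holes are disjoint and sit inside A, by finite additivity
  m(H) = sum_i (b_i - a_i), and m(A \ H) = m(A) - m(H).
Computing the hole measures:
  m(H_1) = 3/4 - (-3/4) = 3/2.
  m(H_2) = 9/4 - 7/4 = 1/2.
Summed: m(H) = 3/2 + 1/2 = 2.
So m(A \ H) = 4 - 2 = 2.

2


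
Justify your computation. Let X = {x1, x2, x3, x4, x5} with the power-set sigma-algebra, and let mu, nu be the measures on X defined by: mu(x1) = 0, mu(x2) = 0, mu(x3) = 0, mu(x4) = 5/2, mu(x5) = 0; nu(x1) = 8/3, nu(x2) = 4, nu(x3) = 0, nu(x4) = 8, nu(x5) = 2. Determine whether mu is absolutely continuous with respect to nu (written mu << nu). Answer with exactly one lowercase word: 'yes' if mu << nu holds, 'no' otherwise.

mu << nu means: every nu-null measurable set is also mu-null; equivalently, for every atom x, if nu({x}) = 0 then mu({x}) = 0.
Checking each atom:
  x1: nu = 8/3 > 0 -> no constraint.
  x2: nu = 4 > 0 -> no constraint.
  x3: nu = 0, mu = 0 -> consistent with mu << nu.
  x4: nu = 8 > 0 -> no constraint.
  x5: nu = 2 > 0 -> no constraint.
No atom violates the condition. Therefore mu << nu.

yes


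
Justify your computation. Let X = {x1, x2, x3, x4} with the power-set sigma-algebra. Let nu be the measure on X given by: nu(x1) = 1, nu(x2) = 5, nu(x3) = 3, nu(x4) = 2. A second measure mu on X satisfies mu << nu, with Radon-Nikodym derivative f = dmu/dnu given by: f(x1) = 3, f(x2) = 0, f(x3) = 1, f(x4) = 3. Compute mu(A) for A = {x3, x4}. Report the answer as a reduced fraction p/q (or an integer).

By the defining property of the Radon-Nikodym derivative, for every measurable set A,
  mu(A) = integral_A f dnu.
Since nu is a discrete measure concentrated on the atoms of X, the integral over A reduces to the sum
  mu(A) = sum_{x in A} f(x) * nu({x}).
Computing each term:
  x3: f(x3) * nu(x3) = 1 * 3 = 3.
  x4: f(x4) * nu(x4) = 3 * 2 = 6.
Summing: mu(A) = 3 + 6 = 9.

9


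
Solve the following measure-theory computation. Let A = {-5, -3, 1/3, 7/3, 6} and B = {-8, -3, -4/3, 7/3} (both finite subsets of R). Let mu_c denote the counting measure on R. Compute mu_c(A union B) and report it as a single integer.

Counting measure on a finite set equals cardinality. By inclusion-exclusion, |A union B| = |A| + |B| - |A cap B|.
|A| = 5, |B| = 4, |A cap B| = 2.
So mu_c(A union B) = 5 + 4 - 2 = 7.

7


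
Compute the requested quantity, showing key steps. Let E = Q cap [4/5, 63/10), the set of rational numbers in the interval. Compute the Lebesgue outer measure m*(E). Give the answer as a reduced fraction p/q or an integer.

The set Q cap [4/5, 63/10) is countable (a subset of the countable set Q). Lebesgue outer measure of any countable set is 0: each singleton {q} has m*({q}) = 0, and by countable subadditivity m*(union_k {q_k}) <= sum_k m*({q_k}) = sum_k 0 = 0. The reverse inequality m*(E) >= 0 is automatic. So m*(Q cap [4/5, 63/10)) = 0.

0


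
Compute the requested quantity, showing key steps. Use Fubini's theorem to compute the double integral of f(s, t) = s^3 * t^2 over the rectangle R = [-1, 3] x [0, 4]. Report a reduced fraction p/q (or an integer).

f(s, t) is a tensor product of a function of s and a function of t, and both factors are bounded continuous (hence Lebesgue integrable) on the rectangle, so Fubini's theorem applies:
  integral_R f d(m x m) = (integral_a1^b1 s^3 ds) * (integral_a2^b2 t^2 dt).
Inner integral in s: integral_{-1}^{3} s^3 ds = (3^4 - (-1)^4)/4
  = 20.
Inner integral in t: integral_{0}^{4} t^2 dt = (4^3 - 0^3)/3
  = 64/3.
Product: (20) * (64/3) = 1280/3.

1280/3


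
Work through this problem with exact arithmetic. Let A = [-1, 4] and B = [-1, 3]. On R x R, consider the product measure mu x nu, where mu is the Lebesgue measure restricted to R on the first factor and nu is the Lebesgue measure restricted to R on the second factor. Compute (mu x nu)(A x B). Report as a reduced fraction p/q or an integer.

For a measurable rectangle A x B, the product measure satisfies
  (mu x nu)(A x B) = mu(A) * nu(B).
  mu(A) = 5.
  nu(B) = 4.
  (mu x nu)(A x B) = 5 * 4 = 20.

20


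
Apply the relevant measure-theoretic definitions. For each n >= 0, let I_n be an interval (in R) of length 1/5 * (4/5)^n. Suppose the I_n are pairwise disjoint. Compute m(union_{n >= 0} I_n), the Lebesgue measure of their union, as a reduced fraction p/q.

By countable additivity of the Lebesgue measure on pairwise disjoint measurable sets,
  m(union_{n >= 0} I_n) = sum_{n >= 0} m(I_n) = sum_{n >= 0} a * r^n,
  with a = 1/5 and r = 4/5.
Since 0 < r = 4/5 < 1, the geometric series converges:
  sum_{n >= 0} a * r^n = a / (1 - r).
  = 1/5 / (1 - 4/5)
  = 1/5 / (1/5)
  = 1.

1


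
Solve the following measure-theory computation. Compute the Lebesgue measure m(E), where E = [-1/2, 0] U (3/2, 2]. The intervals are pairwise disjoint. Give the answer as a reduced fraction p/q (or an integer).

For pairwise disjoint intervals, m(union_i I_i) = sum_i m(I_i),
and m is invariant under swapping open/closed endpoints (single points have measure 0).
So m(E) = sum_i (b_i - a_i).
  I_1 has length 0 - (-1/2) = 1/2.
  I_2 has length 2 - 3/2 = 1/2.
Summing:
  m(E) = 1/2 + 1/2 = 1.

1


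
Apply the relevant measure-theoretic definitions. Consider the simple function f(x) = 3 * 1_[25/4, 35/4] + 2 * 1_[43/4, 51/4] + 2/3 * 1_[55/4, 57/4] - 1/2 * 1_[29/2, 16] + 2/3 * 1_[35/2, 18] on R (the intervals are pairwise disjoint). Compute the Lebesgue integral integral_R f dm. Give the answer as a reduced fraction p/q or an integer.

For a simple function f = sum_i c_i * 1_{A_i} with disjoint A_i,
  integral f dm = sum_i c_i * m(A_i).
Lengths of the A_i:
  m(A_1) = 35/4 - 25/4 = 5/2.
  m(A_2) = 51/4 - 43/4 = 2.
  m(A_3) = 57/4 - 55/4 = 1/2.
  m(A_4) = 16 - 29/2 = 3/2.
  m(A_5) = 18 - 35/2 = 1/2.
Contributions c_i * m(A_i):
  (3) * (5/2) = 15/2.
  (2) * (2) = 4.
  (2/3) * (1/2) = 1/3.
  (-1/2) * (3/2) = -3/4.
  (2/3) * (1/2) = 1/3.
Total: 15/2 + 4 + 1/3 - 3/4 + 1/3 = 137/12.

137/12


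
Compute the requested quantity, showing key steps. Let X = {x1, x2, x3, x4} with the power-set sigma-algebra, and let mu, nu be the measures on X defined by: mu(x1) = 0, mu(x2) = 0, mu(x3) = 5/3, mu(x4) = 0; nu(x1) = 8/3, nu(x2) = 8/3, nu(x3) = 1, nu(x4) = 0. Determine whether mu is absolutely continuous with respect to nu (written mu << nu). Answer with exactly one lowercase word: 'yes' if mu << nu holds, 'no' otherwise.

mu << nu means: every nu-null measurable set is also mu-null; equivalently, for every atom x, if nu({x}) = 0 then mu({x}) = 0.
Checking each atom:
  x1: nu = 8/3 > 0 -> no constraint.
  x2: nu = 8/3 > 0 -> no constraint.
  x3: nu = 1 > 0 -> no constraint.
  x4: nu = 0, mu = 0 -> consistent with mu << nu.
No atom violates the condition. Therefore mu << nu.

yes


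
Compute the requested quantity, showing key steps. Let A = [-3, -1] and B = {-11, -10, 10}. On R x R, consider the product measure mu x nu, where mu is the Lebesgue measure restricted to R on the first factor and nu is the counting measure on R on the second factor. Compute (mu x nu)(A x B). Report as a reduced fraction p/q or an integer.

For a measurable rectangle A x B, the product measure satisfies
  (mu x nu)(A x B) = mu(A) * nu(B).
  mu(A) = 2.
  nu(B) = 3.
  (mu x nu)(A x B) = 2 * 3 = 6.

6


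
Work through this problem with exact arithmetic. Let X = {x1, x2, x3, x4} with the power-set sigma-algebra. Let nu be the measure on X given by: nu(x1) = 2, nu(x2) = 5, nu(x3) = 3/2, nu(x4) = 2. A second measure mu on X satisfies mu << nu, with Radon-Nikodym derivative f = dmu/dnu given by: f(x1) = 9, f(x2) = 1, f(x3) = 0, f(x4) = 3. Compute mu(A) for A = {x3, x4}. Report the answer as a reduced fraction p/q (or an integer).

By the defining property of the Radon-Nikodym derivative, for every measurable set A,
  mu(A) = integral_A f dnu.
Since nu is a discrete measure concentrated on the atoms of X, the integral over A reduces to the sum
  mu(A) = sum_{x in A} f(x) * nu({x}).
Computing each term:
  x3: f(x3) * nu(x3) = 0 * 3/2 = 0.
  x4: f(x4) * nu(x4) = 3 * 2 = 6.
Summing: mu(A) = 0 + 6 = 6.

6


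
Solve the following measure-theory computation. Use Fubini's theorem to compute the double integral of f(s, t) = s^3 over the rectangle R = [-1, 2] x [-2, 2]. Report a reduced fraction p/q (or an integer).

f(s, t) is a tensor product of a function of s and a function of t, and both factors are bounded continuous (hence Lebesgue integrable) on the rectangle, so Fubini's theorem applies:
  integral_R f d(m x m) = (integral_a1^b1 s^3 ds) * (integral_a2^b2 1 dt).
Inner integral in s: integral_{-1}^{2} s^3 ds = (2^4 - (-1)^4)/4
  = 15/4.
Inner integral in t: integral_{-2}^{2} 1 dt = (2^1 - (-2)^1)/1
  = 4.
Product: (15/4) * (4) = 15.

15


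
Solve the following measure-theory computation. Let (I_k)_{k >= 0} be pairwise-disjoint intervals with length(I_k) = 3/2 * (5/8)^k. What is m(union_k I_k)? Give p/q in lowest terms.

By countable additivity of the Lebesgue measure on pairwise disjoint measurable sets,
  m(union_{k >= 0} I_k) = sum_{k >= 0} m(I_k) = sum_{k >= 0} a * r^k,
  with a = 3/2 and r = 5/8.
Since 0 < r = 5/8 < 1, the geometric series converges:
  sum_{k >= 0} a * r^k = a / (1 - r).
  = 3/2 / (1 - 5/8)
  = 3/2 / (3/8)
  = 4.

4


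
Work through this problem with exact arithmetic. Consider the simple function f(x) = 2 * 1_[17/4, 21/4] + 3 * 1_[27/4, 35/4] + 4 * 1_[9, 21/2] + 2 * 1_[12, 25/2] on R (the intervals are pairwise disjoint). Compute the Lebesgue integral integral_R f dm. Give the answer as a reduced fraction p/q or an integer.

For a simple function f = sum_i c_i * 1_{A_i} with disjoint A_i,
  integral f dm = sum_i c_i * m(A_i).
Lengths of the A_i:
  m(A_1) = 21/4 - 17/4 = 1.
  m(A_2) = 35/4 - 27/4 = 2.
  m(A_3) = 21/2 - 9 = 3/2.
  m(A_4) = 25/2 - 12 = 1/2.
Contributions c_i * m(A_i):
  (2) * (1) = 2.
  (3) * (2) = 6.
  (4) * (3/2) = 6.
  (2) * (1/2) = 1.
Total: 2 + 6 + 6 + 1 = 15.

15


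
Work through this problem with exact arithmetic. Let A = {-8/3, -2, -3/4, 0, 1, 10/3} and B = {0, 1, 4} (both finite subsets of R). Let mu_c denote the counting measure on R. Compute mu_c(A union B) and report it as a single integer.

Counting measure on a finite set equals cardinality. By inclusion-exclusion, |A union B| = |A| + |B| - |A cap B|.
|A| = 6, |B| = 3, |A cap B| = 2.
So mu_c(A union B) = 6 + 3 - 2 = 7.

7


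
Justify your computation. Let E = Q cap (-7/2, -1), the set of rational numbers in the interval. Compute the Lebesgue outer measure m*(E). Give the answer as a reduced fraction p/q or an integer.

E = Q cap (-7/2, -1) is a subset of Q, which is countable. Enumerate Q = {q_1, q_2, ...}; for any eps > 0, cover q_k by the open interval (q_k - eps/2^(k+1), q_k + eps/2^(k+1)), of length eps/2^k. The total cover length is sum_{k>=1} eps/2^k = eps. Hence m*(E) <= m*(Q) <= eps for every eps > 0, and since outer measure is non-negative, m*(E) = 0.

0


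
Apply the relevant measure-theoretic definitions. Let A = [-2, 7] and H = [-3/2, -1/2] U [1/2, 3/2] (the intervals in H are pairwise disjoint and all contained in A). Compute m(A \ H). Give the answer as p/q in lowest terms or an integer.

The ambient interval has length m(A) = 7 - (-2) = 9.
Since the holes are disjoint and sit inside A, by finite additivity
  m(H) = sum_i (b_i - a_i), and m(A \ H) = m(A) - m(H).
Computing the hole measures:
  m(H_1) = -1/2 - (-3/2) = 1.
  m(H_2) = 3/2 - 1/2 = 1.
Summed: m(H) = 1 + 1 = 2.
So m(A \ H) = 9 - 2 = 7.

7


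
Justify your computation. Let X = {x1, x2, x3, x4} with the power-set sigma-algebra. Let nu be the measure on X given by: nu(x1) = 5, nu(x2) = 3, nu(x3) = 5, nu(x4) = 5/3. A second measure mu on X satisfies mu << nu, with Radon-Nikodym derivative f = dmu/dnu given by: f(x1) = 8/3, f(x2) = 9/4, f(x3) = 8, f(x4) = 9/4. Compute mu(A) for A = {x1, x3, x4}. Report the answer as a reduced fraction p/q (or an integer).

By the defining property of the Radon-Nikodym derivative, for every measurable set A,
  mu(A) = integral_A f dnu.
Since nu is a discrete measure concentrated on the atoms of X, the integral over A reduces to the sum
  mu(A) = sum_{x in A} f(x) * nu({x}).
Computing each term:
  x1: f(x1) * nu(x1) = 8/3 * 5 = 40/3.
  x3: f(x3) * nu(x3) = 8 * 5 = 40.
  x4: f(x4) * nu(x4) = 9/4 * 5/3 = 15/4.
Summing: mu(A) = 40/3 + 40 + 15/4 = 685/12.

685/12


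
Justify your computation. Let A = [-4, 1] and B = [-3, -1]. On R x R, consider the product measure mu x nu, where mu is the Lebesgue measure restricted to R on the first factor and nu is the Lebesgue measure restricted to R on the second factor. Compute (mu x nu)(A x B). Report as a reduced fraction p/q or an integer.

For a measurable rectangle A x B, the product measure satisfies
  (mu x nu)(A x B) = mu(A) * nu(B).
  mu(A) = 5.
  nu(B) = 2.
  (mu x nu)(A x B) = 5 * 2 = 10.

10


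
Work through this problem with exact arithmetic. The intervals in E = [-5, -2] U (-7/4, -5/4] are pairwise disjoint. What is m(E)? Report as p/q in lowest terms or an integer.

For pairwise disjoint intervals, m(union_i I_i) = sum_i m(I_i),
and m is invariant under swapping open/closed endpoints (single points have measure 0).
So m(E) = sum_i (b_i - a_i).
  I_1 has length -2 - (-5) = 3.
  I_2 has length -5/4 - (-7/4) = 1/2.
Summing:
  m(E) = 3 + 1/2 = 7/2.

7/2


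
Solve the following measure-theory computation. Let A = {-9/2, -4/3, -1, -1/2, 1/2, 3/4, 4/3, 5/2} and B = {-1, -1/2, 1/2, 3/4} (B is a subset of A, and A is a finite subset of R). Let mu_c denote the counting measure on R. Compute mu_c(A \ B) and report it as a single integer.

Counting measure assigns mu_c(E) = |E| (number of elements) when E is finite. For B subset A, A \ B is the set of elements of A not in B, so |A \ B| = |A| - |B|.
|A| = 8, |B| = 4, so mu_c(A \ B) = 8 - 4 = 4.

4


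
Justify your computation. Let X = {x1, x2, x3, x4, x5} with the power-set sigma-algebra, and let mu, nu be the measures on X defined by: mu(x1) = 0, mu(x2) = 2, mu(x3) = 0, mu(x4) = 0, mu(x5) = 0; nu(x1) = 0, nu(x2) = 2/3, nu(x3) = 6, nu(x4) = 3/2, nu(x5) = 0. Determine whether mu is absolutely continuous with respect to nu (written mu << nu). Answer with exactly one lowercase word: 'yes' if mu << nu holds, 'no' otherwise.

mu << nu means: every nu-null measurable set is also mu-null; equivalently, for every atom x, if nu({x}) = 0 then mu({x}) = 0.
Checking each atom:
  x1: nu = 0, mu = 0 -> consistent with mu << nu.
  x2: nu = 2/3 > 0 -> no constraint.
  x3: nu = 6 > 0 -> no constraint.
  x4: nu = 3/2 > 0 -> no constraint.
  x5: nu = 0, mu = 0 -> consistent with mu << nu.
No atom violates the condition. Therefore mu << nu.

yes


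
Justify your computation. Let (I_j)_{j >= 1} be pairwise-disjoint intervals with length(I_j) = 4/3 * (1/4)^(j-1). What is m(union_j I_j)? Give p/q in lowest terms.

By countable additivity of the Lebesgue measure on pairwise disjoint measurable sets,
  m(union_{j >= 1} I_j) = sum_{j >= 1} m(I_j) = sum_{j >= 1} a * r^(j-1),
  with a = 4/3 and r = 1/4.
Since 0 < r = 1/4 < 1, the geometric series converges:
  sum_{j >= 1} a * r^(j-1) = a / (1 - r).
  = 4/3 / (1 - 1/4)
  = 4/3 / (3/4)
  = 16/9.

16/9


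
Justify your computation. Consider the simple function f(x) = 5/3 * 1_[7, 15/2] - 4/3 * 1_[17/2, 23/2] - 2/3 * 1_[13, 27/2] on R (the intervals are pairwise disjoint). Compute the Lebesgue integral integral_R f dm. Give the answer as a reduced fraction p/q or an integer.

For a simple function f = sum_i c_i * 1_{A_i} with disjoint A_i,
  integral f dm = sum_i c_i * m(A_i).
Lengths of the A_i:
  m(A_1) = 15/2 - 7 = 1/2.
  m(A_2) = 23/2 - 17/2 = 3.
  m(A_3) = 27/2 - 13 = 1/2.
Contributions c_i * m(A_i):
  (5/3) * (1/2) = 5/6.
  (-4/3) * (3) = -4.
  (-2/3) * (1/2) = -1/3.
Total: 5/6 - 4 - 1/3 = -7/2.

-7/2


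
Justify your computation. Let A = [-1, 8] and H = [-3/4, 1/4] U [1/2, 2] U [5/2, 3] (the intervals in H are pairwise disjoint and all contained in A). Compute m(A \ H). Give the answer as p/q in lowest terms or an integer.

The ambient interval has length m(A) = 8 - (-1) = 9.
Since the holes are disjoint and sit inside A, by finite additivity
  m(H) = sum_i (b_i - a_i), and m(A \ H) = m(A) - m(H).
Computing the hole measures:
  m(H_1) = 1/4 - (-3/4) = 1.
  m(H_2) = 2 - 1/2 = 3/2.
  m(H_3) = 3 - 5/2 = 1/2.
Summed: m(H) = 1 + 3/2 + 1/2 = 3.
So m(A \ H) = 9 - 3 = 6.

6


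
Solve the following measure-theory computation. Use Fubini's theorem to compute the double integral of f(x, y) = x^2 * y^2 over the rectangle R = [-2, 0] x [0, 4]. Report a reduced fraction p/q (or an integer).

f(x, y) is a tensor product of a function of x and a function of y, and both factors are bounded continuous (hence Lebesgue integrable) on the rectangle, so Fubini's theorem applies:
  integral_R f d(m x m) = (integral_a1^b1 x^2 dx) * (integral_a2^b2 y^2 dy).
Inner integral in x: integral_{-2}^{0} x^2 dx = (0^3 - (-2)^3)/3
  = 8/3.
Inner integral in y: integral_{0}^{4} y^2 dy = (4^3 - 0^3)/3
  = 64/3.
Product: (8/3) * (64/3) = 512/9.

512/9


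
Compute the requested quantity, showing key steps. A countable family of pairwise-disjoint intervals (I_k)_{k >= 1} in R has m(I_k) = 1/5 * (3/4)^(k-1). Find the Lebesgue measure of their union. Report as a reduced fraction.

By countable additivity of the Lebesgue measure on pairwise disjoint measurable sets,
  m(union_{k >= 1} I_k) = sum_{k >= 1} m(I_k) = sum_{k >= 1} a * r^(k-1),
  with a = 1/5 and r = 3/4.
Since 0 < r = 3/4 < 1, the geometric series converges:
  sum_{k >= 1} a * r^(k-1) = a / (1 - r).
  = 1/5 / (1 - 3/4)
  = 1/5 / (1/4)
  = 4/5.

4/5


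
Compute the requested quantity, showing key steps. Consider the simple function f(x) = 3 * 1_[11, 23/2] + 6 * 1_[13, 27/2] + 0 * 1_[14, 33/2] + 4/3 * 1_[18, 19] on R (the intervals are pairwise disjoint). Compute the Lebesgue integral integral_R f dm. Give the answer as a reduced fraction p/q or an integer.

For a simple function f = sum_i c_i * 1_{A_i} with disjoint A_i,
  integral f dm = sum_i c_i * m(A_i).
Lengths of the A_i:
  m(A_1) = 23/2 - 11 = 1/2.
  m(A_2) = 27/2 - 13 = 1/2.
  m(A_3) = 33/2 - 14 = 5/2.
  m(A_4) = 19 - 18 = 1.
Contributions c_i * m(A_i):
  (3) * (1/2) = 3/2.
  (6) * (1/2) = 3.
  (0) * (5/2) = 0.
  (4/3) * (1) = 4/3.
Total: 3/2 + 3 + 0 + 4/3 = 35/6.

35/6


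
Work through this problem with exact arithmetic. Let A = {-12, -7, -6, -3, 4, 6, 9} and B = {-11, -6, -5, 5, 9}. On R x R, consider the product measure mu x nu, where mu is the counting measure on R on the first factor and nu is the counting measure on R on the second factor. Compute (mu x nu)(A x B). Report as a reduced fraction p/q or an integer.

For a measurable rectangle A x B, the product measure satisfies
  (mu x nu)(A x B) = mu(A) * nu(B).
  mu(A) = 7.
  nu(B) = 5.
  (mu x nu)(A x B) = 7 * 5 = 35.

35


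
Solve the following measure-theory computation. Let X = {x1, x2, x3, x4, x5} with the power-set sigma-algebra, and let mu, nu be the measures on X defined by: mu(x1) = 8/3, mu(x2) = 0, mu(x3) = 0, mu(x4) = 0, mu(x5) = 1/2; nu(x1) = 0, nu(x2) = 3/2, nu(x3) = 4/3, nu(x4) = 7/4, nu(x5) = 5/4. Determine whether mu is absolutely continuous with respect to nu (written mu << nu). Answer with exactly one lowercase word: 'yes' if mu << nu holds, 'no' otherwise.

mu << nu means: every nu-null measurable set is also mu-null; equivalently, for every atom x, if nu({x}) = 0 then mu({x}) = 0.
Checking each atom:
  x1: nu = 0, mu = 8/3 > 0 -> violates mu << nu.
  x2: nu = 3/2 > 0 -> no constraint.
  x3: nu = 4/3 > 0 -> no constraint.
  x4: nu = 7/4 > 0 -> no constraint.
  x5: nu = 5/4 > 0 -> no constraint.
The atom(s) x1 violate the condition (nu = 0 but mu > 0). Therefore mu is NOT absolutely continuous w.r.t. nu.

no


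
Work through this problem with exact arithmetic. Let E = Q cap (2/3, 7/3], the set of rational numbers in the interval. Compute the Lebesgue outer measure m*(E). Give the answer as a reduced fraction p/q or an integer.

E = Q cap (2/3, 7/3] is a subset of Q, which is countable. Enumerate Q = {q_1, q_2, ...}; for any eps > 0, cover q_k by the open interval (q_k - eps/2^(k+1), q_k + eps/2^(k+1)), of length eps/2^k. The total cover length is sum_{k>=1} eps/2^k = eps. Hence m*(E) <= m*(Q) <= eps for every eps > 0, and since outer measure is non-negative, m*(E) = 0.

0


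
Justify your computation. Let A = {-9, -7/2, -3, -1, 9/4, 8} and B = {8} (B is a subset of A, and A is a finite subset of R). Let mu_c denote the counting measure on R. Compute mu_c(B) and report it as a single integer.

Counting measure assigns mu_c(E) = |E| (number of elements) when E is finite.
B has 1 element(s), so mu_c(B) = 1.

1


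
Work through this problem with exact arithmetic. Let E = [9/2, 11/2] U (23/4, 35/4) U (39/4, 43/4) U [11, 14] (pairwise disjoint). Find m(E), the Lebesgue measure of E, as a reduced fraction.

For pairwise disjoint intervals, m(union_i I_i) = sum_i m(I_i),
and m is invariant under swapping open/closed endpoints (single points have measure 0).
So m(E) = sum_i (b_i - a_i).
  I_1 has length 11/2 - 9/2 = 1.
  I_2 has length 35/4 - 23/4 = 3.
  I_3 has length 43/4 - 39/4 = 1.
  I_4 has length 14 - 11 = 3.
Summing:
  m(E) = 1 + 3 + 1 + 3 = 8.

8


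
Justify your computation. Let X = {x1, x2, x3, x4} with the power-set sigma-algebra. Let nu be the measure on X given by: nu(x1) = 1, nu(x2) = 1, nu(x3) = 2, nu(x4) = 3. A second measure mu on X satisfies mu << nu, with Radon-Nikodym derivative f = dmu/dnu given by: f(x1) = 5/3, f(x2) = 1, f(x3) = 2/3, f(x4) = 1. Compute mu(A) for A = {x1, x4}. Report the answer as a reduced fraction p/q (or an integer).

By the defining property of the Radon-Nikodym derivative, for every measurable set A,
  mu(A) = integral_A f dnu.
Since nu is a discrete measure concentrated on the atoms of X, the integral over A reduces to the sum
  mu(A) = sum_{x in A} f(x) * nu({x}).
Computing each term:
  x1: f(x1) * nu(x1) = 5/3 * 1 = 5/3.
  x4: f(x4) * nu(x4) = 1 * 3 = 3.
Summing: mu(A) = 5/3 + 3 = 14/3.

14/3


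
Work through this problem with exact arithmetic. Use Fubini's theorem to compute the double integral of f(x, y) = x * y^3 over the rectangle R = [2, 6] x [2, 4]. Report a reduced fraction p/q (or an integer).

f(x, y) is a tensor product of a function of x and a function of y, and both factors are bounded continuous (hence Lebesgue integrable) on the rectangle, so Fubini's theorem applies:
  integral_R f d(m x m) = (integral_a1^b1 x dx) * (integral_a2^b2 y^3 dy).
Inner integral in x: integral_{2}^{6} x dx = (6^2 - 2^2)/2
  = 16.
Inner integral in y: integral_{2}^{4} y^3 dy = (4^4 - 2^4)/4
  = 60.
Product: (16) * (60) = 960.

960


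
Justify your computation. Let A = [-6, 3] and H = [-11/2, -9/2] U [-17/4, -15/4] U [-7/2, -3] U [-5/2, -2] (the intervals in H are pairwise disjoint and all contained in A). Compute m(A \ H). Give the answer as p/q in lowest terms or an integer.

The ambient interval has length m(A) = 3 - (-6) = 9.
Since the holes are disjoint and sit inside A, by finite additivity
  m(H) = sum_i (b_i - a_i), and m(A \ H) = m(A) - m(H).
Computing the hole measures:
  m(H_1) = -9/2 - (-11/2) = 1.
  m(H_2) = -15/4 - (-17/4) = 1/2.
  m(H_3) = -3 - (-7/2) = 1/2.
  m(H_4) = -2 - (-5/2) = 1/2.
Summed: m(H) = 1 + 1/2 + 1/2 + 1/2 = 5/2.
So m(A \ H) = 9 - 5/2 = 13/2.

13/2


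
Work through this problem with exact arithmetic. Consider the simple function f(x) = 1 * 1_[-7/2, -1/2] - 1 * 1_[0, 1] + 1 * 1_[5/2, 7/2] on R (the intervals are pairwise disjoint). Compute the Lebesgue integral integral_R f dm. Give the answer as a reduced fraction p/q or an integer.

For a simple function f = sum_i c_i * 1_{A_i} with disjoint A_i,
  integral f dm = sum_i c_i * m(A_i).
Lengths of the A_i:
  m(A_1) = -1/2 - (-7/2) = 3.
  m(A_2) = 1 - 0 = 1.
  m(A_3) = 7/2 - 5/2 = 1.
Contributions c_i * m(A_i):
  (1) * (3) = 3.
  (-1) * (1) = -1.
  (1) * (1) = 1.
Total: 3 - 1 + 1 = 3.

3


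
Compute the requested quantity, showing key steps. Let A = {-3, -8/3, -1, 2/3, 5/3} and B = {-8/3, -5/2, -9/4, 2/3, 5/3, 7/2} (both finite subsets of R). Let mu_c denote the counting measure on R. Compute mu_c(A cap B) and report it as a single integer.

Counting measure on a finite set equals cardinality. mu_c(A cap B) = |A cap B| (elements appearing in both).
Enumerating the elements of A that also lie in B gives 3 element(s).
So mu_c(A cap B) = 3.

3


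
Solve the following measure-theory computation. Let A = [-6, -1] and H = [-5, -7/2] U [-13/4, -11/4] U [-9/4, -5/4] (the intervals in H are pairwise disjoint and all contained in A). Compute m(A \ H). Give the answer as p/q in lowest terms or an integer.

The ambient interval has length m(A) = -1 - (-6) = 5.
Since the holes are disjoint and sit inside A, by finite additivity
  m(H) = sum_i (b_i - a_i), and m(A \ H) = m(A) - m(H).
Computing the hole measures:
  m(H_1) = -7/2 - (-5) = 3/2.
  m(H_2) = -11/4 - (-13/4) = 1/2.
  m(H_3) = -5/4 - (-9/4) = 1.
Summed: m(H) = 3/2 + 1/2 + 1 = 3.
So m(A \ H) = 5 - 3 = 2.

2


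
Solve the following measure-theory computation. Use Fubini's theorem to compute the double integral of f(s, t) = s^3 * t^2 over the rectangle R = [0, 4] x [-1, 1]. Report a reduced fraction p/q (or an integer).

f(s, t) is a tensor product of a function of s and a function of t, and both factors are bounded continuous (hence Lebesgue integrable) on the rectangle, so Fubini's theorem applies:
  integral_R f d(m x m) = (integral_a1^b1 s^3 ds) * (integral_a2^b2 t^2 dt).
Inner integral in s: integral_{0}^{4} s^3 ds = (4^4 - 0^4)/4
  = 64.
Inner integral in t: integral_{-1}^{1} t^2 dt = (1^3 - (-1)^3)/3
  = 2/3.
Product: (64) * (2/3) = 128/3.

128/3


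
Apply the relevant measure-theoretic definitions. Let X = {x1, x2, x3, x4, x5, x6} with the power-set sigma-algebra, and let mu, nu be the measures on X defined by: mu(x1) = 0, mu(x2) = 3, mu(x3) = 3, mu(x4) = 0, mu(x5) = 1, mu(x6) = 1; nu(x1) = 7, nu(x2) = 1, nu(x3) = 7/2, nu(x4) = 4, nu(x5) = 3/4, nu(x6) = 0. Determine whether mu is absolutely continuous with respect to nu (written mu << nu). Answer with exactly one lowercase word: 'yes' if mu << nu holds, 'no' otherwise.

mu << nu means: every nu-null measurable set is also mu-null; equivalently, for every atom x, if nu({x}) = 0 then mu({x}) = 0.
Checking each atom:
  x1: nu = 7 > 0 -> no constraint.
  x2: nu = 1 > 0 -> no constraint.
  x3: nu = 7/2 > 0 -> no constraint.
  x4: nu = 4 > 0 -> no constraint.
  x5: nu = 3/4 > 0 -> no constraint.
  x6: nu = 0, mu = 1 > 0 -> violates mu << nu.
The atom(s) x6 violate the condition (nu = 0 but mu > 0). Therefore mu is NOT absolutely continuous w.r.t. nu.

no


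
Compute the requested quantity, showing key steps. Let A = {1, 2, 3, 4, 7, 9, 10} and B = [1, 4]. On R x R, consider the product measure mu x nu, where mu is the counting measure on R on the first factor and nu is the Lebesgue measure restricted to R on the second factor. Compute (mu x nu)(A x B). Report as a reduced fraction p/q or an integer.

For a measurable rectangle A x B, the product measure satisfies
  (mu x nu)(A x B) = mu(A) * nu(B).
  mu(A) = 7.
  nu(B) = 3.
  (mu x nu)(A x B) = 7 * 3 = 21.

21


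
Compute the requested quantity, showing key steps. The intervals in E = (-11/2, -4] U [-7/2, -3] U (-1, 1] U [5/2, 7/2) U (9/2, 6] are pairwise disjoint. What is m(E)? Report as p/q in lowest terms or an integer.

For pairwise disjoint intervals, m(union_i I_i) = sum_i m(I_i),
and m is invariant under swapping open/closed endpoints (single points have measure 0).
So m(E) = sum_i (b_i - a_i).
  I_1 has length -4 - (-11/2) = 3/2.
  I_2 has length -3 - (-7/2) = 1/2.
  I_3 has length 1 - (-1) = 2.
  I_4 has length 7/2 - 5/2 = 1.
  I_5 has length 6 - 9/2 = 3/2.
Summing:
  m(E) = 3/2 + 1/2 + 2 + 1 + 3/2 = 13/2.

13/2


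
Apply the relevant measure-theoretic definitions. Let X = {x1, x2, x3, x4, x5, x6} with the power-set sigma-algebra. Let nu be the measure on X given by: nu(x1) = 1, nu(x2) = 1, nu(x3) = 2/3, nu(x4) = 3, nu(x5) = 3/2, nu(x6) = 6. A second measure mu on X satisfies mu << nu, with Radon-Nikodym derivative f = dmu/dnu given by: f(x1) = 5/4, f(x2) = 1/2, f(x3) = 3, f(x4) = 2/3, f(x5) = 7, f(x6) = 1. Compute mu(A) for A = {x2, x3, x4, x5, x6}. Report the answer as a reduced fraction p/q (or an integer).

By the defining property of the Radon-Nikodym derivative, for every measurable set A,
  mu(A) = integral_A f dnu.
Since nu is a discrete measure concentrated on the atoms of X, the integral over A reduces to the sum
  mu(A) = sum_{x in A} f(x) * nu({x}).
Computing each term:
  x2: f(x2) * nu(x2) = 1/2 * 1 = 1/2.
  x3: f(x3) * nu(x3) = 3 * 2/3 = 2.
  x4: f(x4) * nu(x4) = 2/3 * 3 = 2.
  x5: f(x5) * nu(x5) = 7 * 3/2 = 21/2.
  x6: f(x6) * nu(x6) = 1 * 6 = 6.
Summing: mu(A) = 1/2 + 2 + 2 + 21/2 + 6 = 21.

21


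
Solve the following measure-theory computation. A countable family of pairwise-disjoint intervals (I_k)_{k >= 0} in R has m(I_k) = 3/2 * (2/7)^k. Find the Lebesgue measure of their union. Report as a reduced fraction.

By countable additivity of the Lebesgue measure on pairwise disjoint measurable sets,
  m(union_{k >= 0} I_k) = sum_{k >= 0} m(I_k) = sum_{k >= 0} a * r^k,
  with a = 3/2 and r = 2/7.
Since 0 < r = 2/7 < 1, the geometric series converges:
  sum_{k >= 0} a * r^k = a / (1 - r).
  = 3/2 / (1 - 2/7)
  = 3/2 / (5/7)
  = 21/10.

21/10


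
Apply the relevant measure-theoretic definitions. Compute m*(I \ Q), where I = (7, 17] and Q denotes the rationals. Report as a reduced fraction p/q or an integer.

The interval I = (7, 17] has m(I) = 17 - 7 = 10 (endpoints are measure-zero, so open/closed/half-open agree). Write I = (I cap Q) u (I \ Q). The rationals in I are countable, so m*(I cap Q) = 0 (cover each rational by intervals whose total length is arbitrarily small). By countable subadditivity m*(I) <= m*(I cap Q) + m*(I \ Q), hence m*(I \ Q) >= m(I) = 10. The reverse inequality m*(I \ Q) <= m*(I) = 10 is trivial since (I \ Q) is a subset of I. Therefore m*(I \ Q) = 10.

10


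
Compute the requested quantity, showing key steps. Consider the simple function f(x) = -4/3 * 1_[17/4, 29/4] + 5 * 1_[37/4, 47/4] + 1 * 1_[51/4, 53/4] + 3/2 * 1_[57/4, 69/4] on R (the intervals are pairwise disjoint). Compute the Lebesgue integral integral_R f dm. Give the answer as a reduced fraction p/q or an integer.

For a simple function f = sum_i c_i * 1_{A_i} with disjoint A_i,
  integral f dm = sum_i c_i * m(A_i).
Lengths of the A_i:
  m(A_1) = 29/4 - 17/4 = 3.
  m(A_2) = 47/4 - 37/4 = 5/2.
  m(A_3) = 53/4 - 51/4 = 1/2.
  m(A_4) = 69/4 - 57/4 = 3.
Contributions c_i * m(A_i):
  (-4/3) * (3) = -4.
  (5) * (5/2) = 25/2.
  (1) * (1/2) = 1/2.
  (3/2) * (3) = 9/2.
Total: -4 + 25/2 + 1/2 + 9/2 = 27/2.

27/2
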